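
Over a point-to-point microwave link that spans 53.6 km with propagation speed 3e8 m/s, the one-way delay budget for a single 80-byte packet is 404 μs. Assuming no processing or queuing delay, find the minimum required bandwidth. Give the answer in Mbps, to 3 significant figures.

2.84 Mbps

L = 640 bits.
Propagation delay = 53600 / 300000000 = 178.667 μs.
Transmission budget = 404 − 178.667 = 225.333 μs.
R ≥ L / t_tx = 640 bits / 0.000225333 s = 2.84 Mbps.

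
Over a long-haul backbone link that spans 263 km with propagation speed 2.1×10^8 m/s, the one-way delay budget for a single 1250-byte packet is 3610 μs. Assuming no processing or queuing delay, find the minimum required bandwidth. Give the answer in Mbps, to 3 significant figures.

L = 10000 bits.
Propagation delay = 263000 / 210000000 = 1252.38 μs.
Transmission budget = 3610 − 1252.38 = 2357.62 μs.
R ≥ L / t_tx = 10000 bits / 0.00235762 s = 4.24 Mbps.

4.24 Mbps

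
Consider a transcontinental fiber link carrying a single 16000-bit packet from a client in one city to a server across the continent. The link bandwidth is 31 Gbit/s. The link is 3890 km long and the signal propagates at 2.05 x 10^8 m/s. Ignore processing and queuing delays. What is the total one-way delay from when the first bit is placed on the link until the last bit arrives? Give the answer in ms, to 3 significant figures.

Transmission delay = L/R = 16000 / 31000000000 = 0.000516129 ms.
Propagation delay = d/s = 3890000 m / 2.05e+08 m/s = 18.9756 ms.
Total = 19.0 ms.

19.0 ms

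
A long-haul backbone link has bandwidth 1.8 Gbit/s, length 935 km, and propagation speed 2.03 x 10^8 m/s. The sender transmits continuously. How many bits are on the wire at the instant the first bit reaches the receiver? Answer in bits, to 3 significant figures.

8290000 bits

Propagation delay = 935000 / 2.03e+08 = 0.00460591 s.
BDP = R × t_prop = 1800000000 × 0.00460591 = 8290640 bits.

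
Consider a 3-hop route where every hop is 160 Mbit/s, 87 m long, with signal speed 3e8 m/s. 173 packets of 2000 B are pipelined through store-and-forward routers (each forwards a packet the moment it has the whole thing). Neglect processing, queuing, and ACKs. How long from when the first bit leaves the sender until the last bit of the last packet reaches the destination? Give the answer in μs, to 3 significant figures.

Per-hop transmission t_tx = L/R = 16000/160000000 = 100 μs.
Per-hop propagation t_prop = 87/300000000 = 0.29 μs.
Pipeline fill: first packet needs 3·t_tx to clear all hops; remaining 172 packets each add one t_tx.
Total = (3+173-1)·t_tx + 3·t_prop = 175·100 + 3·0.29 = 17500 μs.

17500 μs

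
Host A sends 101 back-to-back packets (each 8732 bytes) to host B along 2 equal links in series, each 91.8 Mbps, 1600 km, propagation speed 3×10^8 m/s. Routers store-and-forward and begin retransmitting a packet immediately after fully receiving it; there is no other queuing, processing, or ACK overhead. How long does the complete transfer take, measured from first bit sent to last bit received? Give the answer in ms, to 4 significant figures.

Per-hop transmission t_tx = L/R = 69856/91800000 = 0.760959 ms.
Per-hop propagation t_prop = 1600000/300000000 = 5.33333 ms.
Pipeline fill: first packet needs 2·t_tx to clear all hops; remaining 100 packets each add one t_tx.
Total = (2+101-1)·t_tx + 2·t_prop = 102·0.760959 + 2·5.33333 = 88.28 ms.

88.28 ms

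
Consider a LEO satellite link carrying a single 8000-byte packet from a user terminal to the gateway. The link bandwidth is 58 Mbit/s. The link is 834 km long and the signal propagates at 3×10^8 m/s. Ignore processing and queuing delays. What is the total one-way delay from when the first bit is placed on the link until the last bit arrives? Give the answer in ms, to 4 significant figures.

3.883 ms

L = 8000 × 8 = 64000 bits.
Transmission delay = L/R = 64000 / 58000000 = 1.10345 ms.
Propagation delay = d/s = 834000 m / 300000000 m/s = 2.78 ms.
Total = 3.883 ms.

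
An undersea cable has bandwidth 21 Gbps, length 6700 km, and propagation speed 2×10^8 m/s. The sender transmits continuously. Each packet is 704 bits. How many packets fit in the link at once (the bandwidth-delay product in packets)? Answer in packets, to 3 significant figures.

999000 packets

Propagation delay = 6700000 / 200000000 = 0.0335 s.
BDP = R × t_prop = 21000000000 × 0.0335 = 703500000 bits.
In packets of 704 bits: 999000 packets.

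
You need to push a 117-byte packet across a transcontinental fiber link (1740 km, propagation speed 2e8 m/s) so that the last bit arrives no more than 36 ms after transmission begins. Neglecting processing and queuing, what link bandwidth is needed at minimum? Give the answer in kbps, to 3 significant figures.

34.3 kbps

L = 936 bits.
Propagation delay = 1740000 / 200000000 = 8.7 ms.
Transmission budget = 36 − 8.7 = 27.3 ms.
R ≥ L / t_tx = 936 bits / 0.0273 s = 34.3 kbps.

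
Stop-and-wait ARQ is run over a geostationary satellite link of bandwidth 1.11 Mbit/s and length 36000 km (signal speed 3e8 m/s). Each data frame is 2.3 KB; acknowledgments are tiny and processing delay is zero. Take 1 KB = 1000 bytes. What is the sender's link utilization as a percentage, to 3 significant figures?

t_tx = L/R = 18400/1110000 = 0.0165766 s.
t_prop = 36000000/300000000 = 0.12 s; RTT = 0.24 s.
Cycle = t_tx + RTT = 0.256577 s.
Utilization = t_tx / cycle = 0.0165766/0.256577 = 6.46 %.

6.46 %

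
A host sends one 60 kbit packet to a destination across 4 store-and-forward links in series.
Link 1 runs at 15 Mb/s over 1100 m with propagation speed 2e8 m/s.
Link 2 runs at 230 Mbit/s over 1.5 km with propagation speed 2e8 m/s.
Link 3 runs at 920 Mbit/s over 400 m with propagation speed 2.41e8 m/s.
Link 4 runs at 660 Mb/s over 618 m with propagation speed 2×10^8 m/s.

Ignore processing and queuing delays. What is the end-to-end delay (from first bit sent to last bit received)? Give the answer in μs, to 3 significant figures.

L = 60000 bits.
Transmission delays (L/R per hop): 4000, 260.87, 65.2174, 90.9091 μs; sum = 4417 μs.
Propagation delays (d/s per hop): 5.5, 7.5, 1.65975, 3.09 μs; sum = 17.7498 μs.
End-to-end = 4430 μs.

4430 μs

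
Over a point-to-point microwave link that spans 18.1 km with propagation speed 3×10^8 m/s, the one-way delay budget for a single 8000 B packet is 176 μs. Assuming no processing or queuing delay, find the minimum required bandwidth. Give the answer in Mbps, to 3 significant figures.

L = 64000 bits.
Propagation delay = 18100 / 300000000 = 60.3333 μs.
Transmission budget = 176 − 60.3333 = 115.667 μs.
R ≥ L / t_tx = 64000 bits / 0.000115667 s = 553 Mbps.

553 Mbps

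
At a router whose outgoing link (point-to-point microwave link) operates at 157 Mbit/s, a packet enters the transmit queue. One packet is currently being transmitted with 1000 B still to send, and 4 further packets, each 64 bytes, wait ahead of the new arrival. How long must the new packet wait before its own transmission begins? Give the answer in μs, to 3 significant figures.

64.0 μs

Each queued packet: L/R = 512/157000000 = 3.26115 μs.
4 queued → 13.0446 μs.
Plus remaining 8000 bits of current packet: 50.9554 μs.
Queuing delay = 64.0 μs.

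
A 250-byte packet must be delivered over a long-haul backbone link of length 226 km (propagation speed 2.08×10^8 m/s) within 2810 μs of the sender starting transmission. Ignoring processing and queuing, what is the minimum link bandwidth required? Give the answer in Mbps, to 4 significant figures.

L = 2000 bits.
Propagation delay = 226000 / 208000000 = 1086.54 μs.
Transmission budget = 2810 − 1086.54 = 1723.46 μs.
R ≥ L / t_tx = 2000 bits / 0.00172346 s = 1.160 Mbps.

1.160 Mbps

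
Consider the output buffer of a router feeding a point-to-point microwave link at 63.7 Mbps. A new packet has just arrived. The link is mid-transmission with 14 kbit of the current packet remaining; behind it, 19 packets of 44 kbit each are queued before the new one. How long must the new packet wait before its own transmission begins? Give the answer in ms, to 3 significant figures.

13.3 ms

Each queued packet: L/R = 44000/63700000 = 0.690738 ms.
19 queued → 13.124 ms.
Plus remaining 14000 bits of current packet: 0.21978 ms.
Queuing delay = 13.3 ms.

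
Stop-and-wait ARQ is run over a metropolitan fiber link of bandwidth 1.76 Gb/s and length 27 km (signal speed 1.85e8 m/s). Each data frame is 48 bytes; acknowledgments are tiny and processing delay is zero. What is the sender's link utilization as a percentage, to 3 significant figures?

0.0747 %

t_tx = L/R = 384/1760000000 = 2.18182e-07 s.
t_prop = 27000/185000000 = 0.000145946 s; RTT = 0.000291892 s.
Cycle = t_tx + RTT = 0.00029211 s.
Utilization = t_tx / cycle = 2.18182e-07/0.00029211 = 0.0747 %.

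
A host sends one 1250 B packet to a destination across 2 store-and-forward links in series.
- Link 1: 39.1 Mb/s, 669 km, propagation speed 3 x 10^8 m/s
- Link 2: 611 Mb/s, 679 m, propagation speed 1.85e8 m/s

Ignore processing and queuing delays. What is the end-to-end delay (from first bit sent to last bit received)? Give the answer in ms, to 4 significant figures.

2.506 ms

L = 1250 × 8 = 10000 bits.
Transmission delays (L/R per hop): 0.255754, 0.0163666 ms; sum = 0.272121 ms.
Propagation delays (d/s per hop): 2.23, 0.00367027 ms; sum = 2.23367 ms.
End-to-end = 2.506 ms.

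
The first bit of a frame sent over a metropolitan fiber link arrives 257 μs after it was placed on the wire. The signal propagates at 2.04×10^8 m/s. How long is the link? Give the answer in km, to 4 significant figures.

52.43 km

d = s × t_prop = 204000000 × 0.000257 = 52.43 km.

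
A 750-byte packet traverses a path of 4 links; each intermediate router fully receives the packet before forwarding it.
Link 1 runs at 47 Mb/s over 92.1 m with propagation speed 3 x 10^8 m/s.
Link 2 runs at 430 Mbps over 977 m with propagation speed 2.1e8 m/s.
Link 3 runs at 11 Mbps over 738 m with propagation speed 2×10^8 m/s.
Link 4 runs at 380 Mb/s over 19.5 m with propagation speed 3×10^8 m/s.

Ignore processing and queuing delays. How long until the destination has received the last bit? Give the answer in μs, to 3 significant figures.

712 μs

L = 750 × 8 = 6000 bits.
Transmission delays (L/R per hop): 127.66, 13.9535, 545.455, 15.7895 μs; sum = 702.857 μs.
Propagation delays (d/s per hop): 0.307, 4.65238, 3.69, 0.065 μs; sum = 8.71438 μs.
End-to-end = 712 μs.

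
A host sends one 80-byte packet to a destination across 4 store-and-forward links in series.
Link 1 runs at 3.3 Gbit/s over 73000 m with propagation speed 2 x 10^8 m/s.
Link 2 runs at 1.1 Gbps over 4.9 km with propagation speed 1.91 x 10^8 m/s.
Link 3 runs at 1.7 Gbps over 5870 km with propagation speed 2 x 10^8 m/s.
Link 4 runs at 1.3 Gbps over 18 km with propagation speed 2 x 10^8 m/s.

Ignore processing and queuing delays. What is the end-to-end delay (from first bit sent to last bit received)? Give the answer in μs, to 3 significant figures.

L = 80 × 8 = 640 bits.
Transmission delays (L/R per hop): 0.193939, 0.581818, 0.376471, 0.492308 μs; sum = 1.64454 μs.
Propagation delays (d/s per hop): 365, 25.6545, 29350, 90 μs; sum = 29830.7 μs.
End-to-end = 29800 μs.

29800 μs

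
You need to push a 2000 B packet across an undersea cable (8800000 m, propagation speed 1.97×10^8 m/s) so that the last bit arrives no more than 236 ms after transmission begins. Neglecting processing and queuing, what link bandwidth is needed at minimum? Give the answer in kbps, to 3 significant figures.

83.6 kbps

L = 16000 bits.
Propagation delay = 8800000 / 197000000 = 44.6701 ms.
Transmission budget = 236 − 44.6701 = 191.33 ms.
R ≥ L / t_tx = 16000 bits / 0.19133 s = 83.6 kbps.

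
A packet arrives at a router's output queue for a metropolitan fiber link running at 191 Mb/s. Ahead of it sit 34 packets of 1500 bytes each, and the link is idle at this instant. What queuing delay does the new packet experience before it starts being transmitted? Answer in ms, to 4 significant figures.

2.136 ms

Each queued packet: L/R = 12000/191000000 = 0.0628272 ms.
34 queued → 2.13613 ms.
Queuing delay = 2.136 ms.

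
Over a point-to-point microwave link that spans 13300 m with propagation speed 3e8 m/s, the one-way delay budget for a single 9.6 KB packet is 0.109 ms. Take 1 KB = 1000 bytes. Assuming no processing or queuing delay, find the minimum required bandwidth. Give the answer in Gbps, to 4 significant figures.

1.188 Gbps

L = 76800 bits.
Propagation delay = 13300 / 300000000 = 0.0443333 ms.
Transmission budget = 0.109 − 0.0443333 = 0.0646667 ms.
R ≥ L / t_tx = 76800 bits / 6.46667e-05 s = 1.188 Gbps.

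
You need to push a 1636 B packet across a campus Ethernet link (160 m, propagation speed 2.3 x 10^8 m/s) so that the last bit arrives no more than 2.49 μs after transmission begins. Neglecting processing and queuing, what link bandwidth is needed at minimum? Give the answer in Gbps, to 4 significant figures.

7.294 Gbps

L = 13088 bits.
Propagation delay = 160 / 2.3e+08 = 0.695652 μs.
Transmission budget = 2.49 − 0.695652 = 1.79435 μs.
R ≥ L / t_tx = 13088 bits / 1.79435e-06 s = 7.294 Gbps.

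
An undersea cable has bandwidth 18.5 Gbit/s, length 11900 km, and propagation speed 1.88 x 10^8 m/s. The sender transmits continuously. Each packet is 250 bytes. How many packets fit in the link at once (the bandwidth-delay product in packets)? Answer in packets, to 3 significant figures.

Propagation delay = 11900000 / 188000000 = 0.0632979 s.
BDP = R × t_prop = 18500000000 × 0.0632979 = 1171010000 bits.
In packets of 2000 bits: 586000 packets.

586000 packets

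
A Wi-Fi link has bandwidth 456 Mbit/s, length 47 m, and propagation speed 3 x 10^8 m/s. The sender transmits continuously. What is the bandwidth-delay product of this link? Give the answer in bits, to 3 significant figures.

Propagation delay = 47 / 300000000 = 1.56667e-07 s.
BDP = R × t_prop = 456000000 × 1.56667e-07 = 71.44 bits.

71.4 bits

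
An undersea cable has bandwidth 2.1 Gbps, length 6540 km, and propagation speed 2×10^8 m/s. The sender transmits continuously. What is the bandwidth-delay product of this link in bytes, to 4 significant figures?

Propagation delay = 6540000 / 200000000 = 0.0327 s.
BDP = R × t_prop = 2100000000 × 0.0327 = 68670000 bits.
In bytes: 68670000/8 = 8584000 bytes.

8584000 bytes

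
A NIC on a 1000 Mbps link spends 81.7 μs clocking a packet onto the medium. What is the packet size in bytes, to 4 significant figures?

10210 bytes

L = R × t_tx = 1000000000 b/s × 8.17e-05 s = 81700 bits.
In bytes: 81700 / 8 = 10210 bytes.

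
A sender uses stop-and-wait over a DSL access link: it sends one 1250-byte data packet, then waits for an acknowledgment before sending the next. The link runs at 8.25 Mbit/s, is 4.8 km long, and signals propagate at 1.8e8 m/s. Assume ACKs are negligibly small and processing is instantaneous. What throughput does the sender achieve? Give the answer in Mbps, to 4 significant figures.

t_tx = L/R = 10000/8250000 = 0.00121212 s.
t_prop = 4800/180000000 = 2.66667e-05 s; RTT = 5.33333e-05 s.
Cycle = t_tx + RTT = 0.00126545 s.
Throughput = L / cycle = 10000 / 0.00126545 = 7.902 Mbps.

7.902 Mbps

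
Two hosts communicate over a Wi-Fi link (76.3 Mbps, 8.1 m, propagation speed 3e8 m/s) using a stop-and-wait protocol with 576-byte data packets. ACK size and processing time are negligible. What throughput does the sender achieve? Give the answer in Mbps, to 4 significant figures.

t_tx = L/R = 4608/76300000 = 6.03932e-05 s.
t_prop = 8.1/300000000 = 2.7e-08 s; RTT = 5.4e-08 s.
Cycle = t_tx + RTT = 6.04472e-05 s.
Throughput = L / cycle = 4608 / 6.04472e-05 = 76.23 Mbps.

76.23 Mbps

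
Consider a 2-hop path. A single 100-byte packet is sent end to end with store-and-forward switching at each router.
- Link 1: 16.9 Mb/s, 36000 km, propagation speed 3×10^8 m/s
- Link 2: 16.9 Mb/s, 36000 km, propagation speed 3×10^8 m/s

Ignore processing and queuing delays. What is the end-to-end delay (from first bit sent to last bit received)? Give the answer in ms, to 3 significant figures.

L = 100 × 8 = 800 bits.
Transmission delay per hop = L/R = 800/16900000 = 0.0473373 ms; 2 hops → 0.0946746 ms.
Propagation delays (d/s per hop): 120, 120 ms; sum = 240 ms.
End-to-end = 240 ms.

240 ms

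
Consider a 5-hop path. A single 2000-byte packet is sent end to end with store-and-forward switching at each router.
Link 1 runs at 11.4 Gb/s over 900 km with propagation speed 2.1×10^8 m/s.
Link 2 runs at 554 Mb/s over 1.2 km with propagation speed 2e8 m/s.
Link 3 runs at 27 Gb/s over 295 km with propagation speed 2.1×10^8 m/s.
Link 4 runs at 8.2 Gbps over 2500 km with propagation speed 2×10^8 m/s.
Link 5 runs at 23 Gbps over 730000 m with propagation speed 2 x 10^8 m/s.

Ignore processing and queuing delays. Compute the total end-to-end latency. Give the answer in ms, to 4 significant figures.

21.88 ms

L = 2000 × 8 = 16000 bits.
Transmission delays (L/R per hop): 0.00140351, 0.0288809, 0.000592593, 0.00195122, 0.000695652 ms; sum = 0.0335238 ms.
Propagation delays (d/s per hop): 4.28571, 0.006, 1.40476, 12.5, 3.65 ms; sum = 21.8465 ms.
End-to-end = 21.88 ms.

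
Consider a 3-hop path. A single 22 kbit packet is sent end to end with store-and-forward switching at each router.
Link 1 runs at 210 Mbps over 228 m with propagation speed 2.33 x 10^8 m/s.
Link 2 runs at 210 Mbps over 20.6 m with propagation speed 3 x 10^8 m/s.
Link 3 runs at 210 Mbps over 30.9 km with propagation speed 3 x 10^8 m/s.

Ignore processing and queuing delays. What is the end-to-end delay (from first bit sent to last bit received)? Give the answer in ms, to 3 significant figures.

0.418 ms

L = 22000 bits.
Transmission delay per hop = L/R = 22000/210000000 = 0.104762 ms; 3 hops → 0.314286 ms.
Propagation delays (d/s per hop): 0.000978541, 6.86667e-05, 0.103 ms; sum = 0.104047 ms.
End-to-end = 0.418 ms.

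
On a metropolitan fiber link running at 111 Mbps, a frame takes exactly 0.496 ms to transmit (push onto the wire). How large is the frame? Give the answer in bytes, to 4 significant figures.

L = R × t_tx = 111000000 b/s × 0.000496 s = 55056 bits.
In bytes: 55056 / 8 = 6882 bytes.

6882 bytes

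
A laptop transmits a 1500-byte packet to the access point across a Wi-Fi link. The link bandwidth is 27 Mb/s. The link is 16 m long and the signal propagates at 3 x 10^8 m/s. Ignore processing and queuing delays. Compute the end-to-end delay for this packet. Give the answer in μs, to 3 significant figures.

444 μs

L = 1500 × 8 = 12000 bits.
Transmission delay = L/R = 12000 / 27000000 = 444.444 μs.
Propagation delay = d/s = 16 m / 300000000 m/s = 0.0533333 μs.
Total = 444 μs.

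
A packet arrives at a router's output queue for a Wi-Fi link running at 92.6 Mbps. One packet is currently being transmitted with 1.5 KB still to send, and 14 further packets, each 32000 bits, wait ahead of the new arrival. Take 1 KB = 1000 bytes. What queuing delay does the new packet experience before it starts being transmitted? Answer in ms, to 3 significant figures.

4.97 ms

Each queued packet: L/R = 32000/92600000 = 0.345572 ms.
14 queued → 4.83801 ms.
Plus remaining 12000 bits of current packet: 0.12959 ms.
Queuing delay = 4.97 ms.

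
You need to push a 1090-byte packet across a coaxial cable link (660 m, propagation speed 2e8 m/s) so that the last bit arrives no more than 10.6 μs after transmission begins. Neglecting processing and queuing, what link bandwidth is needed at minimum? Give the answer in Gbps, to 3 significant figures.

1.19 Gbps

L = 8720 bits.
Propagation delay = 660 / 200000000 = 3.3 μs.
Transmission budget = 10.6 − 3.3 = 7.3 μs.
R ≥ L / t_tx = 8720 bits / 7.3e-06 s = 1.19 Gbps.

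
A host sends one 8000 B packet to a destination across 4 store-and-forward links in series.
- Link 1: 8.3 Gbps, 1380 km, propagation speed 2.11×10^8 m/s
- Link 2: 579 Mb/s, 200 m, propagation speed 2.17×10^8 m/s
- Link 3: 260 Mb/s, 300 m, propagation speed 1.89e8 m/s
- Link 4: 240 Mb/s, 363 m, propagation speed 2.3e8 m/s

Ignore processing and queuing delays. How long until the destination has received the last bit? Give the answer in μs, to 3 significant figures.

7180 μs

L = 8000 × 8 = 64000 bits.
Transmission delays (L/R per hop): 7.71084, 110.535, 246.154, 266.667 μs; sum = 631.067 μs.
Propagation delays (d/s per hop): 6540.28, 0.921659, 1.5873, 1.57826 μs; sum = 6544.37 μs.
End-to-end = 7180 μs.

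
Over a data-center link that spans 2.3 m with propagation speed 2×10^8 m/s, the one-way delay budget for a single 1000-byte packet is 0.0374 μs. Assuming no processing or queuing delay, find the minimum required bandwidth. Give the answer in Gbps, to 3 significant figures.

L = 8000 bits.
Propagation delay = 2.3 / 200000000 = 0.0115 μs.
Transmission budget = 0.0374 − 0.0115 = 0.0259 μs.
R ≥ L / t_tx = 8000 bits / 2.59e-08 s = 309 Gbps.

309 Gbps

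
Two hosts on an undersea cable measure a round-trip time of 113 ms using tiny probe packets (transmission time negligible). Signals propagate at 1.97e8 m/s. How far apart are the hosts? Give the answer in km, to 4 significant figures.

One-way propagation = RTT/2 = 56.5 ms.
d = s × t = 197000000 × 0.0565 = 11130 km.

11130 km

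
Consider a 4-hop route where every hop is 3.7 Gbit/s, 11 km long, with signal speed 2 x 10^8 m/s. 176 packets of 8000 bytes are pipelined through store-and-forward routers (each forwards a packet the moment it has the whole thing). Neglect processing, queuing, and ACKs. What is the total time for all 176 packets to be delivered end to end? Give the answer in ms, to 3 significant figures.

3.32 ms

Per-hop transmission t_tx = L/R = 64000/3700000000 = 0.0172973 ms.
Per-hop propagation t_prop = 11000/200000000 = 0.055 ms.
Pipeline fill: first packet needs 4·t_tx to clear all hops; remaining 175 packets each add one t_tx.
Total = (4+176-1)·t_tx + 4·t_prop = 179·0.0172973 + 4·0.055 = 3.32 ms.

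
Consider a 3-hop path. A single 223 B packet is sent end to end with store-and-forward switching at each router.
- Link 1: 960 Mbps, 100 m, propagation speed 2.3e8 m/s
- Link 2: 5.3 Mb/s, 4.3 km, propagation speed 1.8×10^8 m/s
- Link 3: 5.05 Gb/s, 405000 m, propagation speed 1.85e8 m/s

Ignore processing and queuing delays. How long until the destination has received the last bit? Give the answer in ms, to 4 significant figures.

2.552 ms

L = 223 × 8 = 1784 bits.
Transmission delays (L/R per hop): 0.00185833, 0.336604, 0.000353267 ms; sum = 0.338815 ms.
Propagation delays (d/s per hop): 0.000434783, 0.0238889, 2.18919 ms; sum = 2.21351 ms.
End-to-end = 2.552 ms.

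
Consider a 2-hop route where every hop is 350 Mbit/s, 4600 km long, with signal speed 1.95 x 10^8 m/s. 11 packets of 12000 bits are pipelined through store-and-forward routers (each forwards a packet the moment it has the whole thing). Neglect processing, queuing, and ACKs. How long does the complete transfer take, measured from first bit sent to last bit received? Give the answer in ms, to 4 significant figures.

Per-hop transmission t_tx = L/R = 12000/350000000 = 0.0342857 ms.
Per-hop propagation t_prop = 4600000/195000000 = 23.5897 ms.
Pipeline fill: first packet needs 2·t_tx to clear all hops; remaining 10 packets each add one t_tx.
Total = (2+11-1)·t_tx + 2·t_prop = 12·0.0342857 + 2·23.5897 = 47.59 ms.

47.59 ms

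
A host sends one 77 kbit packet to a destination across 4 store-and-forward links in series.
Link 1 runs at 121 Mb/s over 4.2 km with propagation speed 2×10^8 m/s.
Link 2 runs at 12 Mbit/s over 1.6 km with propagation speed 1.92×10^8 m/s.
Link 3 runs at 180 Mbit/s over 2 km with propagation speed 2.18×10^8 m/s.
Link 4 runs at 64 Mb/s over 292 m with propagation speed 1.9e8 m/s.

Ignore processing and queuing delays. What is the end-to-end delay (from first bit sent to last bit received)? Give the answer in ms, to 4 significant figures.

8.724 ms

L = 77000 bits.
Transmission delays (L/R per hop): 0.636364, 6.41667, 0.427778, 1.20313 ms; sum = 8.68393 ms.
Propagation delays (d/s per hop): 0.021, 0.00833333, 0.00917431, 0.00153684 ms; sum = 0.0400445 ms.
End-to-end = 8.724 ms.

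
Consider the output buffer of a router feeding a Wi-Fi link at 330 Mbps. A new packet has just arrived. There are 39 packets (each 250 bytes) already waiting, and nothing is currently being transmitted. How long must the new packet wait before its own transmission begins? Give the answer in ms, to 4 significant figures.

0.2364 ms

Each queued packet: L/R = 2000/330000000 = 0.00606061 ms.
39 queued → 0.236364 ms.
Queuing delay = 0.2364 ms.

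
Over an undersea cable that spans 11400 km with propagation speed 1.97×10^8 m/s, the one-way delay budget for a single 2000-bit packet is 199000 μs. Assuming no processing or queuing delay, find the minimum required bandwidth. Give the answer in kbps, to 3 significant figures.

14.2 kbps

Propagation delay = 11400000 / 197000000 = 57868 μs.
Transmission budget = 199000 − 57868 = 141132 μs.
R ≥ L / t_tx = 2000 bits / 0.141132 s = 14.2 kbps.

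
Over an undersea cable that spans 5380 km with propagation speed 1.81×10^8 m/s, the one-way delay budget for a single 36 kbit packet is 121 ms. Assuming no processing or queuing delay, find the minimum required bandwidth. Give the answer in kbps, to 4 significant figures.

Propagation delay = 5380000 / 181000000 = 29.7238 ms.
Transmission budget = 121 − 29.7238 = 91.2762 ms.
R ≥ L / t_tx = 36000 bits / 0.0912762 s = 394.4 kbps.

394.4 kbps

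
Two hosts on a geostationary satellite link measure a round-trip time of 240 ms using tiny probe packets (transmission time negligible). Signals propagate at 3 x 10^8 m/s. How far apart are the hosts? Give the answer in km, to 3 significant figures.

One-way propagation = RTT/2 = 120 ms.
d = s × t = 300000000 × 0.12 = 36000 km.

36000 km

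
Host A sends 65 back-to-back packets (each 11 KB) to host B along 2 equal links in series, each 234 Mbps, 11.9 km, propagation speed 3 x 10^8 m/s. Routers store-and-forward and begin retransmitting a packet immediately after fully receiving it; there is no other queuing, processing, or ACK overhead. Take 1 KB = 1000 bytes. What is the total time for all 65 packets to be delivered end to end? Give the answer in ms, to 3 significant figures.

24.9 ms

Per-hop transmission t_tx = L/R = 88000/234000000 = 0.376068 ms.
Per-hop propagation t_prop = 11900/300000000 = 0.0396667 ms.
Pipeline fill: first packet needs 2·t_tx to clear all hops; remaining 64 packets each add one t_tx.
Total = (2+65-1)·t_tx + 2·t_prop = 66·0.376068 + 2·0.0396667 = 24.9 ms.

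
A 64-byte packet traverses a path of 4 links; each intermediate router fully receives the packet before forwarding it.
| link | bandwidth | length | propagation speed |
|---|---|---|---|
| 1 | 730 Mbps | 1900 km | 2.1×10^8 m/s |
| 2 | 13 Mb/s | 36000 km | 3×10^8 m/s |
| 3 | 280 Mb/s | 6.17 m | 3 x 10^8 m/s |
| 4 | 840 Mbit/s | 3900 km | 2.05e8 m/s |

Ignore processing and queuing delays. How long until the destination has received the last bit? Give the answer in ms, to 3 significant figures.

L = 64 × 8 = 512 bits.
Transmission delays (L/R per hop): 0.00070137, 0.0393846, 0.00182857, 0.000609524 ms; sum = 0.0425241 ms.
Propagation delays (d/s per hop): 9.04762, 120, 2.05667e-05, 19.0244 ms; sum = 148.072 ms.
End-to-end = 148 ms.

148 ms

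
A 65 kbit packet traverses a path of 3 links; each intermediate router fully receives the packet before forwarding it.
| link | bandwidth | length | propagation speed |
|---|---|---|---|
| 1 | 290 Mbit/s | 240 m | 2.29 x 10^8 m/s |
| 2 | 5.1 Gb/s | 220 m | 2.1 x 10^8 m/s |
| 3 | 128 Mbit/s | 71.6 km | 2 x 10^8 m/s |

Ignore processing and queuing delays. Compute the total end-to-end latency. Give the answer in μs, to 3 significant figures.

L = 65000 bits.
Transmission delays (L/R per hop): 224.138, 12.7451, 507.813 μs; sum = 744.696 μs.
Propagation delays (d/s per hop): 1.04803, 1.04762, 358 μs; sum = 360.096 μs.
End-to-end = 1100 μs.

1100 μs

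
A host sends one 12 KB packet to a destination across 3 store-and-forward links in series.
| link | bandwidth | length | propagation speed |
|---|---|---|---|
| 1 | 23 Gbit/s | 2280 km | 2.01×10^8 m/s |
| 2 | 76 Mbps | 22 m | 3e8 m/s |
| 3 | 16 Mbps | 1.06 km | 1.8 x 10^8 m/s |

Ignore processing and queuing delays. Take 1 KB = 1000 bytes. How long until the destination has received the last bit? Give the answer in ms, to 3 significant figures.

18.6 ms

L = 96000 bits.
Transmission delays (L/R per hop): 0.00417391, 1.26316, 6 ms; sum = 7.26733 ms.
Propagation delays (d/s per hop): 11.3433, 7.33333e-05, 0.00588889 ms; sum = 11.3492 ms.
End-to-end = 18.6 ms.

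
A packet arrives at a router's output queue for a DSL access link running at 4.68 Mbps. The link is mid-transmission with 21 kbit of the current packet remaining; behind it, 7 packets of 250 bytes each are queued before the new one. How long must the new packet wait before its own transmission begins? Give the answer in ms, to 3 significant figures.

7.48 ms

Each queued packet: L/R = 2000/4680000 = 0.42735 ms.
7 queued → 2.99145 ms.
Plus remaining 21000 bits of current packet: 4.48718 ms.
Queuing delay = 7.48 ms.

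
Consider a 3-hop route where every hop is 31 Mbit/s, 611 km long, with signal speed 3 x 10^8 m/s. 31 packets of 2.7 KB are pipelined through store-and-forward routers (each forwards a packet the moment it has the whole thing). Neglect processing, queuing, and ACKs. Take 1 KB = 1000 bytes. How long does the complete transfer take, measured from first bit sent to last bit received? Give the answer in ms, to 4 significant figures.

29.10 ms

Per-hop transmission t_tx = L/R = 21600/31000000 = 0.696774 ms.
Per-hop propagation t_prop = 611000/300000000 = 2.03667 ms.
Pipeline fill: first packet needs 3·t_tx to clear all hops; remaining 30 packets each add one t_tx.
Total = (3+31-1)·t_tx + 3·t_prop = 33·0.696774 + 3·2.03667 = 29.10 ms.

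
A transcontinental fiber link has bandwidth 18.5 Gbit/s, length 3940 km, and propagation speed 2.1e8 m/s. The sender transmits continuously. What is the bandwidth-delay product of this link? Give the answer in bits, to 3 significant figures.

347000000 bits

Propagation delay = 3940000 / 210000000 = 0.0187619 s.
BDP = R × t_prop = 18500000000 × 0.0187619 = 347095000 bits.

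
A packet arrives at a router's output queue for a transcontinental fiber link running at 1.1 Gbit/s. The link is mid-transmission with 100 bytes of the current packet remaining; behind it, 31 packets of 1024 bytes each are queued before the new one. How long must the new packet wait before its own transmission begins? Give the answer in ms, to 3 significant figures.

Each queued packet: L/R = 8192/1100000000 = 0.00744727 ms.
31 queued → 0.230865 ms.
Plus remaining 800 bits of current packet: 0.000727273 ms.
Queuing delay = 0.232 ms.

0.232 ms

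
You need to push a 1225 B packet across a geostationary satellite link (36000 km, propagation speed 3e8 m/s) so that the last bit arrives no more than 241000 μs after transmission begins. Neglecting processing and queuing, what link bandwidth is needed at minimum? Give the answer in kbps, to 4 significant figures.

80.99 kbps

L = 9800 bits.
Propagation delay = 36000000 / 300000000 = 120000 μs.
Transmission budget = 241000 − 120000 = 121000 μs.
R ≥ L / t_tx = 9800 bits / 0.121 s = 80.99 kbps.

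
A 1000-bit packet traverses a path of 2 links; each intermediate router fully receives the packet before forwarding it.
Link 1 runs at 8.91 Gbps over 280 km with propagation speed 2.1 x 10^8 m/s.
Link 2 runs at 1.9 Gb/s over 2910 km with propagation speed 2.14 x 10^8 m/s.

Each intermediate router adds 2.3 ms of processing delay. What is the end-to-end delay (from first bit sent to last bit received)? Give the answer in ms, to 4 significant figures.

Transmission delays (L/R per hop): 0.000112233, 0.000526316 ms; sum = 0.000638549 ms.
Propagation delays (d/s per hop): 1.33333, 13.5981 ms; sum = 14.9315 ms.
Processing at 1 router(s): 1 × 2.3 ms = 2.3 ms.
End-to-end = 17.23 ms.

17.23 ms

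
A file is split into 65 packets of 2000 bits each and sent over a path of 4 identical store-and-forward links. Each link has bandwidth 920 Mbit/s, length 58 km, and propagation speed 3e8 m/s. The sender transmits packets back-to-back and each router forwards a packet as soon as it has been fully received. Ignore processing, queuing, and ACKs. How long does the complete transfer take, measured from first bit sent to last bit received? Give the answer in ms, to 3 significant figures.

Per-hop transmission t_tx = L/R = 2000/920000000 = 0.00217391 ms.
Per-hop propagation t_prop = 58000/300000000 = 0.193333 ms.
Pipeline fill: first packet needs 4·t_tx to clear all hops; remaining 64 packets each add one t_tx.
Total = (4+65-1)·t_tx + 4·t_prop = 68·0.00217391 + 4·0.193333 = 0.921 ms.

0.921 ms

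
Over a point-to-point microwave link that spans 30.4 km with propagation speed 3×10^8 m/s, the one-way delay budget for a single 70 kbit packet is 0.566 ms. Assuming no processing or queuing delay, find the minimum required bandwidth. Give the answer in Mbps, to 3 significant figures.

151 Mbps

Propagation delay = 30400 / 300000000 = 0.101333 ms.
Transmission budget = 0.566 − 0.101333 = 0.464667 ms.
R ≥ L / t_tx = 70000 bits / 0.000464667 s = 151 Mbps.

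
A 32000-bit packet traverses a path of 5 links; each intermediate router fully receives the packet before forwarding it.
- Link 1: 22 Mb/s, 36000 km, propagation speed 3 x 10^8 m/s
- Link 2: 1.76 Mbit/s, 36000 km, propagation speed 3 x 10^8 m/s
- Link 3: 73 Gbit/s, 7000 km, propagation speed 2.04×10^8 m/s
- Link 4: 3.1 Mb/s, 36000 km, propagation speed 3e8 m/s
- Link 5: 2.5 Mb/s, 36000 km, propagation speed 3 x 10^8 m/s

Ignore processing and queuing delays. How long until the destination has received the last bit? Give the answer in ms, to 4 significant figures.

557.1 ms

Transmission delays (L/R per hop): 1.45455, 18.1818, 0.000438356, 10.3226, 12.8 ms; sum = 42.7594 ms.
Propagation delays (d/s per hop): 120, 120, 34.3137, 120, 120 ms; sum = 514.314 ms.
End-to-end = 557.1 ms.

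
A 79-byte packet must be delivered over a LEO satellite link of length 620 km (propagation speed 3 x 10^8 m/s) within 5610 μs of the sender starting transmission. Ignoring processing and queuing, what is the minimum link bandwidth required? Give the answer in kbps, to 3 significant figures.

178 kbps

L = 632 bits.
Propagation delay = 620000 / 300000000 = 2066.67 μs.
Transmission budget = 5610 − 2066.67 = 3543.33 μs.
R ≥ L / t_tx = 632 bits / 0.00354333 s = 178 kbps.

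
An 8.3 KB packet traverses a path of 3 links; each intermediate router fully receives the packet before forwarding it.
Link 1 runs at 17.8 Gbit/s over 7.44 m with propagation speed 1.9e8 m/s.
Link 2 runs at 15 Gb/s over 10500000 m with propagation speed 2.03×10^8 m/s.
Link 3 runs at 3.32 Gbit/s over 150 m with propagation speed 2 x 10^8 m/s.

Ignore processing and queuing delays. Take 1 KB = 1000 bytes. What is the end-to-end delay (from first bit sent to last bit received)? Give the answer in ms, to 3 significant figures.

L = 66400 bits.
Transmission delays (L/R per hop): 0.00373034, 0.00442667, 0.02 ms; sum = 0.028157 ms.
Propagation delays (d/s per hop): 3.91579e-05, 51.7241, 0.00075 ms; sum = 51.7249 ms.
End-to-end = 51.8 ms.

51.8 ms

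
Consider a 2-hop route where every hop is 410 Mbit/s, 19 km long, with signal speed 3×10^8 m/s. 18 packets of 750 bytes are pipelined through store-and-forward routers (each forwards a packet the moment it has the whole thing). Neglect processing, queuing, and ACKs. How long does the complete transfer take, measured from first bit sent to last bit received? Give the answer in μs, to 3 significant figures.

405 μs

Per-hop transmission t_tx = L/R = 6000/410000000 = 14.6341 μs.
Per-hop propagation t_prop = 19000/300000000 = 63.3333 μs.
Pipeline fill: first packet needs 2·t_tx to clear all hops; remaining 17 packets each add one t_tx.
Total = (2+18-1)·t_tx + 2·t_prop = 19·14.6341 + 2·63.3333 = 405 μs.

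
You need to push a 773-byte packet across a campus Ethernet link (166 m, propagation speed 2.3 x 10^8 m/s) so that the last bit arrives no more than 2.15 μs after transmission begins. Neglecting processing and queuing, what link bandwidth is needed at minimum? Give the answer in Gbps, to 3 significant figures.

4.33 Gbps

L = 6184 bits.
Propagation delay = 166 / 2.3e+08 = 0.721739 μs.
Transmission budget = 2.15 − 0.721739 = 1.42826 μs.
R ≥ L / t_tx = 6184 bits / 1.42826e-06 s = 4.33 Gbps.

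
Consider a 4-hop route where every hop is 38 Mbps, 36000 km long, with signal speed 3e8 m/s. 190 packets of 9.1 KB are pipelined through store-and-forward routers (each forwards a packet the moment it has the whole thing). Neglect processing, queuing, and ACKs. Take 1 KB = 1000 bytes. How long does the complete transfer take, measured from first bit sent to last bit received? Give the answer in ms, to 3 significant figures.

850 ms

Per-hop transmission t_tx = L/R = 72800/38000000 = 1.91579 ms.
Per-hop propagation t_prop = 36000000/300000000 = 120 ms.
Pipeline fill: first packet needs 4·t_tx to clear all hops; remaining 189 packets each add one t_tx.
Total = (4+190-1)·t_tx + 4·t_prop = 193·1.91579 + 4·120 = 850 ms.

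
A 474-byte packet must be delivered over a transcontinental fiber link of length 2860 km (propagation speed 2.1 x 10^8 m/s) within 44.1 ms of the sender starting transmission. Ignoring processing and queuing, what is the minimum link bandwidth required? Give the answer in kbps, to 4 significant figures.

124.4 kbps

L = 3792 bits.
Propagation delay = 2860000 / 210000000 = 13.619 ms.
Transmission budget = 44.1 − 13.619 = 30.481 ms.
R ≥ L / t_tx = 3792 bits / 0.030481 s = 124.4 kbps.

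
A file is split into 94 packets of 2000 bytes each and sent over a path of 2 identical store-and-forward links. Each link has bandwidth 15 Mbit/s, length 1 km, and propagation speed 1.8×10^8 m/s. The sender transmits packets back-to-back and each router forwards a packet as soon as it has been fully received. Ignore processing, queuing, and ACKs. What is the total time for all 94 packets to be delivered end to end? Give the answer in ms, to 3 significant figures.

Per-hop transmission t_tx = L/R = 16000/15000000 = 1.06667 ms.
Per-hop propagation t_prop = 1000/180000000 = 0.00555556 ms.
Pipeline fill: first packet needs 2·t_tx to clear all hops; remaining 93 packets each add one t_tx.
Total = (2+94-1)·t_tx + 2·t_prop = 95·1.06667 + 2·0.00555556 = 101 ms.

101 ms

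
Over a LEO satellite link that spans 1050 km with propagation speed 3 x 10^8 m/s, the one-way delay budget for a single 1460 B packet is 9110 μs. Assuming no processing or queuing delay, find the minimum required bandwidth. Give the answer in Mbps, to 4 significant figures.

2.082 Mbps

L = 11680 bits.
Propagation delay = 1050000 / 300000000 = 3500 μs.
Transmission budget = 9110 − 3500 = 5610 μs.
R ≥ L / t_tx = 11680 bits / 0.00561 s = 2.082 Mbps.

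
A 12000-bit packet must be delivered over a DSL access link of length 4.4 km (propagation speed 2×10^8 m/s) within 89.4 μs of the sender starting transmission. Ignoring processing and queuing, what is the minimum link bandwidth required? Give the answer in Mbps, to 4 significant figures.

Propagation delay = 4400 / 200000000 = 22 μs.
Transmission budget = 89.4 − 22 = 67.4 μs.
R ≥ L / t_tx = 12000 bits / 6.74e-05 s = 178.0 Mbps.

178.0 Mbps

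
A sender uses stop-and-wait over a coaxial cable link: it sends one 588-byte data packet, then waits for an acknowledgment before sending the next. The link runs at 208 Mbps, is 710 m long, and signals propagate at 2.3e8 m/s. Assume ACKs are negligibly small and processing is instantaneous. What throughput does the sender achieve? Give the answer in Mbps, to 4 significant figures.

163.4 Mbps

t_tx = L/R = 4704/208000000 = 2.26154e-05 s.
t_prop = 710/2.3e+08 = 3.08696e-06 s; RTT = 6.17391e-06 s.
Cycle = t_tx + RTT = 2.87893e-05 s.
Throughput = L / cycle = 4704 / 2.87893e-05 = 163.4 Mbps.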